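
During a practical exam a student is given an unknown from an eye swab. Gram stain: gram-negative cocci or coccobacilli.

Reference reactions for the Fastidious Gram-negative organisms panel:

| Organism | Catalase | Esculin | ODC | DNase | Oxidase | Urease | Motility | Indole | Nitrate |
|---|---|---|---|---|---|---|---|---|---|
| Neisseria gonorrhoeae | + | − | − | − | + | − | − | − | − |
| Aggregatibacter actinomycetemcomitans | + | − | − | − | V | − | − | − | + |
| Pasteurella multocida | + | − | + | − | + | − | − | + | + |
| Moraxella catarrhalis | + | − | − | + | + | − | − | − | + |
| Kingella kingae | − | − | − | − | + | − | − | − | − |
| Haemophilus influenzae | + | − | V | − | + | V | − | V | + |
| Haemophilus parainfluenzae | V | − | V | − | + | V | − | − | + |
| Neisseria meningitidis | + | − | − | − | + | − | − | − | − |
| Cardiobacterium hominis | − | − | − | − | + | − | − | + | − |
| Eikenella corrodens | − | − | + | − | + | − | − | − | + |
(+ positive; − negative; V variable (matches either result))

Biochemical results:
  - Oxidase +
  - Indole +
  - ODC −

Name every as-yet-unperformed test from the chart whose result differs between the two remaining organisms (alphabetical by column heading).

Indole +: excludes 7 organisms — 3 left.
ODC −: excludes Pasteurella multocida — 2 left.
Oxidase +: all 2 remaining candidates are consistent.
Two candidates remain: Cardiobacterium hominis and Haemophilus influenzae.
  Catalase: Cardiobacterium hominis −, Haemophilus influenzae + — discriminates.
  Esculin: − vs − — same for both, does not separate.
  DNase: − vs − — same for both, does not separate.
  Urease: − vs V — variable for at least one, does not separate.
  Motility: − vs − — same for both, does not separate.
  Nitrate: Cardiobacterium hominis −, Haemophilus influenzae + — discriminates.

Catalase, Nitrate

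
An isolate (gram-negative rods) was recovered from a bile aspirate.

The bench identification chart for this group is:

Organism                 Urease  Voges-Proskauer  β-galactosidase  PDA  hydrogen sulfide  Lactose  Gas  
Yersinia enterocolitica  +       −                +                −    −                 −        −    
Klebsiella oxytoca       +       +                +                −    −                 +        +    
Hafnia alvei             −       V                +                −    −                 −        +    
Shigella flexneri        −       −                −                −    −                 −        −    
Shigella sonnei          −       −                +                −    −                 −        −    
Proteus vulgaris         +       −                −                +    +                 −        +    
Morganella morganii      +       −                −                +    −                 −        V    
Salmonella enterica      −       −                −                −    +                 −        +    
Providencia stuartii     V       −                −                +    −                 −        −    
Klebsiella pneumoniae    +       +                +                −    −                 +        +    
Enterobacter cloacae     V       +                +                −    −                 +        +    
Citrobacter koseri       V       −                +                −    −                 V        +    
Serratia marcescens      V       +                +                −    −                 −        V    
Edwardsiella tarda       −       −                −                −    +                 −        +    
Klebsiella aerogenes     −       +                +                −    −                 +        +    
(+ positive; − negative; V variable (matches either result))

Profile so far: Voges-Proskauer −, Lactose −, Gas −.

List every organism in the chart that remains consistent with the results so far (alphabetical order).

Voges-Proskauer −: excludes 5 organisms — 10 left.
Gas −: excludes 5 organisms — 5 left.
Lactose −: all 5 remaining candidates are consistent.

Morganella morganii, Providencia stuartii, Shigella flexneri, Shigella sonnei, Yersinia enterocolitica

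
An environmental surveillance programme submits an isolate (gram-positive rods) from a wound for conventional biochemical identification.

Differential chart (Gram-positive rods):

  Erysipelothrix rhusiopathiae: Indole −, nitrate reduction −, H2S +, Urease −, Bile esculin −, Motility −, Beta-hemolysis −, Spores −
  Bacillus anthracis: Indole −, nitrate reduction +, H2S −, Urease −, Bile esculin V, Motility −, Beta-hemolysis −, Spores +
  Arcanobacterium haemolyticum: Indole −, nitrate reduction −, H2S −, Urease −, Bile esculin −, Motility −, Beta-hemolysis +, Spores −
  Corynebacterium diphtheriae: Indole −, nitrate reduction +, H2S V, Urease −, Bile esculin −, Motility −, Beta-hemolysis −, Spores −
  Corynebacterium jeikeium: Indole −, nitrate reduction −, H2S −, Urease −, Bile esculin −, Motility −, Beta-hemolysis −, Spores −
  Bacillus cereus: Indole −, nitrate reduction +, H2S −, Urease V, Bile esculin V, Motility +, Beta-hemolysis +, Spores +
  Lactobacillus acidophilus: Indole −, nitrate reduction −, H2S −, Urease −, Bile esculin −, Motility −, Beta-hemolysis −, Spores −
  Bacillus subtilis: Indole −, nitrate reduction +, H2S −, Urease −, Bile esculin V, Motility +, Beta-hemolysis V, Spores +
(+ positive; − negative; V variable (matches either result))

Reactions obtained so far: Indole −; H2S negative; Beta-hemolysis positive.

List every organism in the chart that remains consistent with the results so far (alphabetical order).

Indole −: all 8 remaining candidates are consistent.
Beta-hemolysis +: excludes 5 organisms — 3 left.
H2S −: all 3 remaining candidates are consistent.

Arcanobacterium haemolyticum, Bacillus cereus, Bacillus subtilis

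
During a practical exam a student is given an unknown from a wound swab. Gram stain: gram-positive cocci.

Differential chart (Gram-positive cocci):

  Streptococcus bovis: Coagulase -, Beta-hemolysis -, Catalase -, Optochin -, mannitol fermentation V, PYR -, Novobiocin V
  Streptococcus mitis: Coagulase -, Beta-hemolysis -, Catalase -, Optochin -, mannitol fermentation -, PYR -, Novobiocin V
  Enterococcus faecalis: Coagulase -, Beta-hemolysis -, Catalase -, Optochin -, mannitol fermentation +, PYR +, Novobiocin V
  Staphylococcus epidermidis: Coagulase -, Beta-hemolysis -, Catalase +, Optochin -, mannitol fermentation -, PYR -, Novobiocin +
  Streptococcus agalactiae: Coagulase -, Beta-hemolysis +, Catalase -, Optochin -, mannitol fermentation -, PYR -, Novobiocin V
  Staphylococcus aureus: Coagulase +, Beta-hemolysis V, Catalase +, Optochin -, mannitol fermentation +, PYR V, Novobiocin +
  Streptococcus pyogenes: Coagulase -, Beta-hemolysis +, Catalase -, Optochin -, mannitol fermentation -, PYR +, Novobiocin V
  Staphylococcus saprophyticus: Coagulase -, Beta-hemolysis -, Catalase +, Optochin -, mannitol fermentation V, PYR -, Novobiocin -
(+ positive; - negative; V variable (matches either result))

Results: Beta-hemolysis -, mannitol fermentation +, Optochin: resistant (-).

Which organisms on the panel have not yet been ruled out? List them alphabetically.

Enterococcus faecalis, Staphylococcus aureus, Staphylococcus saprophyticus, Streptococcus bovis

Beta-hemolysis -: excludes Streptococcus agalactiae, Streptococcus pyogenes — 6 left.
mannitol fermentation +: excludes Streptococcus mitis, Staphylococcus epidermidis — 4 left.
Optochin -: all 4 remaining candidates are consistent.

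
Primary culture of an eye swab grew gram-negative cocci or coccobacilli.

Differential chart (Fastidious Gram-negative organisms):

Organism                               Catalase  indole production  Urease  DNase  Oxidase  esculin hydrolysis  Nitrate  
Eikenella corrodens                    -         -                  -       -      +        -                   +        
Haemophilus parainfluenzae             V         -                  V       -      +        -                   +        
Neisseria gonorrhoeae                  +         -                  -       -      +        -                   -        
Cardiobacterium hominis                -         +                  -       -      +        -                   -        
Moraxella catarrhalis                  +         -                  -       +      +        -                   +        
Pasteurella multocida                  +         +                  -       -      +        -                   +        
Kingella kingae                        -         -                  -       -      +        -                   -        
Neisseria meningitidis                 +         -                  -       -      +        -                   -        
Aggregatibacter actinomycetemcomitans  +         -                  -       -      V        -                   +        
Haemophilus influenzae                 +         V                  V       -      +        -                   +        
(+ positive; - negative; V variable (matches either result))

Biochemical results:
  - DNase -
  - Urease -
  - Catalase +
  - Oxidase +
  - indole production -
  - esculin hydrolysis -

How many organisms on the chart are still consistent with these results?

5

DNase -: excludes Moraxella catarrhalis — 9 left.
Oxidase +: all 9 remaining candidates are consistent.
Urease -: all 9 remaining candidates are consistent.
Catalase +: excludes Eikenella corrodens, Cardiobacterium hominis, Kingella kingae — 6 left.
esculin hydrolysis -: all 6 remaining candidates are consistent.
indole production -: excludes Pasteurella multocida — 5 left.
Still consistent: Aggregatibacter actinomycetemcomitans, Haemophilus influenzae, Haemophilus parainfluenzae, Neisseria gonorrhoeae, Neisseria meningitidis.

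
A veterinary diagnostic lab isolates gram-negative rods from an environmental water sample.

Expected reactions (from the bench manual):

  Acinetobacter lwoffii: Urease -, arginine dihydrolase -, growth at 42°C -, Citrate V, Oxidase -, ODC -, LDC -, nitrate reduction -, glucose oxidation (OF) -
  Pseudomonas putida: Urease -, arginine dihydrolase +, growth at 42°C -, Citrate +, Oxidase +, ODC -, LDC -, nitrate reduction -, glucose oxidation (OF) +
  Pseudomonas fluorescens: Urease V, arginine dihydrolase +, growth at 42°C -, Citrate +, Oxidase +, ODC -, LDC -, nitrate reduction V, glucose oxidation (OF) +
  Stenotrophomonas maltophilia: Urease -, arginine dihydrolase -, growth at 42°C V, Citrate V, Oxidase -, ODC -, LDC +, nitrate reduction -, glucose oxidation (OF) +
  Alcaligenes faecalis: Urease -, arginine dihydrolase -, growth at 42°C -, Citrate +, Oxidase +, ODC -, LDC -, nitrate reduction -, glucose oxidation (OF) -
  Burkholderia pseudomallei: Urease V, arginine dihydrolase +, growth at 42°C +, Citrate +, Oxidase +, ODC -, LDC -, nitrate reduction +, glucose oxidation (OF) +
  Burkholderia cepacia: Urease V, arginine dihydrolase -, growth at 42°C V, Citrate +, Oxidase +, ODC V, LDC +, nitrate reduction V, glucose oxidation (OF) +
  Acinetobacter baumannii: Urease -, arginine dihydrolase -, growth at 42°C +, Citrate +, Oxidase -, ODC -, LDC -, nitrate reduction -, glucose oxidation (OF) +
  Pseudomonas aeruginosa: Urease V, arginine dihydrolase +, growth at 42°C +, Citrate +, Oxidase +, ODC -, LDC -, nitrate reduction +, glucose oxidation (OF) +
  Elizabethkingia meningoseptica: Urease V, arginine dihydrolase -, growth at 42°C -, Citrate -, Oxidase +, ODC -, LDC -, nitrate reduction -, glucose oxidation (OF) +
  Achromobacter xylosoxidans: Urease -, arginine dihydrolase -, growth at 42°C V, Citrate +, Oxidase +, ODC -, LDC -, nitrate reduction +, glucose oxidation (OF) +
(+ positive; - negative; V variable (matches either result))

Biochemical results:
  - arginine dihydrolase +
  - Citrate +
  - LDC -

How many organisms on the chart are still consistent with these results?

arginine dihydrolase +: excludes 7 organisms — 4 left.
Citrate +: all 4 remaining candidates are consistent.
LDC -: all 4 remaining candidates are consistent.
Still consistent: Burkholderia pseudomallei, Pseudomonas aeruginosa, Pseudomonas fluorescens, Pseudomonas putida.

4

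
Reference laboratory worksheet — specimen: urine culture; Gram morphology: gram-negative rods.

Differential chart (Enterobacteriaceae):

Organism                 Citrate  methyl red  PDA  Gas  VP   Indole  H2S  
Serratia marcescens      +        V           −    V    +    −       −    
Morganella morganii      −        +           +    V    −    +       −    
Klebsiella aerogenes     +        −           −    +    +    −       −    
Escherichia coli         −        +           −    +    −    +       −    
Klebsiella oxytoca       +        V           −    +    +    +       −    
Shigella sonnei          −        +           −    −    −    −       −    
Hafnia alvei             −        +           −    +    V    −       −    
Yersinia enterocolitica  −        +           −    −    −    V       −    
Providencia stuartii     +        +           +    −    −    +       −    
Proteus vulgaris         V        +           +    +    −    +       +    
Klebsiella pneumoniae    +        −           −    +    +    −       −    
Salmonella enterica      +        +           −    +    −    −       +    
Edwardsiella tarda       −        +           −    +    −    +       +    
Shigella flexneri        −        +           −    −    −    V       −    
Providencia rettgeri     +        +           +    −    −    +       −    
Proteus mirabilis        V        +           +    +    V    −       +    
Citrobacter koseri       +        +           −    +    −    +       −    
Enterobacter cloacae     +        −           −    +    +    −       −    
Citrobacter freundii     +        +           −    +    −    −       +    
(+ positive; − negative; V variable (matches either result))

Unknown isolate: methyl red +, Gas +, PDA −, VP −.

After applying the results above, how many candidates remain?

6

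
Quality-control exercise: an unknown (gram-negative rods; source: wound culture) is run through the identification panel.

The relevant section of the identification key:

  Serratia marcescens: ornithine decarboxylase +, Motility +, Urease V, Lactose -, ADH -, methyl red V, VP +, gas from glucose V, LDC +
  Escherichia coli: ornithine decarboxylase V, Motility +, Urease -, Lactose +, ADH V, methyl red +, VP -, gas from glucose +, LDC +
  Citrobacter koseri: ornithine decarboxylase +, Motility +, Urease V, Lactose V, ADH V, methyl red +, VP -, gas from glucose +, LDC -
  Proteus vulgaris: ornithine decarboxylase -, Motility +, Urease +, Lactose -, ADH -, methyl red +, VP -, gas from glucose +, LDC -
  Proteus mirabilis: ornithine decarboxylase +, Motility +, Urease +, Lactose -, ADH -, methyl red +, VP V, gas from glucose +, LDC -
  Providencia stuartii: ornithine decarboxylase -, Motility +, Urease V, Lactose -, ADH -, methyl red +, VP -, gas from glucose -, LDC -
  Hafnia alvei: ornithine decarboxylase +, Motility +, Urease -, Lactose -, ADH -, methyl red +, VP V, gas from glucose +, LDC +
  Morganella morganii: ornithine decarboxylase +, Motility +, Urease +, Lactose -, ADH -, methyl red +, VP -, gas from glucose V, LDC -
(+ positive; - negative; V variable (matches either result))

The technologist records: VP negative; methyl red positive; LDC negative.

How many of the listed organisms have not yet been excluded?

5

VP -: excludes Serratia marcescens — 7 left.
methyl red +: all 7 remaining candidates are consistent.
LDC -: excludes Escherichia coli, Hafnia alvei — 5 left.
Still consistent: Citrobacter koseri, Morganella morganii, Proteus mirabilis, Proteus vulgaris, Providencia stuartii.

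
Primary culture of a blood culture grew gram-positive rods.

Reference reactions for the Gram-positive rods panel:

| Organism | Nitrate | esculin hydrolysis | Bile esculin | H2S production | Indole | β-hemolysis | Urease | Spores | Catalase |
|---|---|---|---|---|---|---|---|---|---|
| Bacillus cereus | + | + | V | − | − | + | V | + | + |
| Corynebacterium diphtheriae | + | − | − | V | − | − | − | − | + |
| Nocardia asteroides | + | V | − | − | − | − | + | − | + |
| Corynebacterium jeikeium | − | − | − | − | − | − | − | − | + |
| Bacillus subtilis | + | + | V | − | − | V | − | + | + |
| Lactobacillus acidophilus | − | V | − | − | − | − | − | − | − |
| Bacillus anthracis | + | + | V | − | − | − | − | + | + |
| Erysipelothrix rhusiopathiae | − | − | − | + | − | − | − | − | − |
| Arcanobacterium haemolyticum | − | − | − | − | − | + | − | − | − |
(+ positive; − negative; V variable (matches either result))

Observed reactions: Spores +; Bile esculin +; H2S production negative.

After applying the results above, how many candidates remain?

Spores +: excludes 6 organisms — 3 left.
Bile esculin +: all 3 remaining candidates are consistent.
H2S production −: all 3 remaining candidates are consistent.
Still consistent: Bacillus anthracis, Bacillus cereus, Bacillus subtilis.

3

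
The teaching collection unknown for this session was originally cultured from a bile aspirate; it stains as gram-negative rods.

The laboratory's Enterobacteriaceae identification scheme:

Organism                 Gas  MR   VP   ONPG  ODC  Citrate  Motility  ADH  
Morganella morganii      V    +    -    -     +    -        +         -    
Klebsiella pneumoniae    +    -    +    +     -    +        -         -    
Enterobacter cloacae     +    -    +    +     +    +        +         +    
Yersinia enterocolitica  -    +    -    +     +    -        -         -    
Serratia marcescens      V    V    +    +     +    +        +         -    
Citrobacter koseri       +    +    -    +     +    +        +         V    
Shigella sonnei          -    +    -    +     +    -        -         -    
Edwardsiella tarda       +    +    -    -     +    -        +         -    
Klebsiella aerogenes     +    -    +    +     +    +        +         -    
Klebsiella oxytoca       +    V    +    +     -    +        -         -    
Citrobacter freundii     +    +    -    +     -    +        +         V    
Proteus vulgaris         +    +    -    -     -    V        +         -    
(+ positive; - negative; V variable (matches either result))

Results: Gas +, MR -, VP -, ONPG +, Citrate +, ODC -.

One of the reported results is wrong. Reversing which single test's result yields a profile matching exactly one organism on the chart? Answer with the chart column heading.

As reported, no row in the chart matches all 6 reactions.
Reversing MR (to +) → unique match: Citrobacter freundii.
Reversing ONPG → still no organism matches.
Reversing Citrate → still no organism matches.
Reversing ODC → still no organism matches.
Reversing Gas → still no organism matches.
Reversing VP → 2 organisms match (not unique).

MR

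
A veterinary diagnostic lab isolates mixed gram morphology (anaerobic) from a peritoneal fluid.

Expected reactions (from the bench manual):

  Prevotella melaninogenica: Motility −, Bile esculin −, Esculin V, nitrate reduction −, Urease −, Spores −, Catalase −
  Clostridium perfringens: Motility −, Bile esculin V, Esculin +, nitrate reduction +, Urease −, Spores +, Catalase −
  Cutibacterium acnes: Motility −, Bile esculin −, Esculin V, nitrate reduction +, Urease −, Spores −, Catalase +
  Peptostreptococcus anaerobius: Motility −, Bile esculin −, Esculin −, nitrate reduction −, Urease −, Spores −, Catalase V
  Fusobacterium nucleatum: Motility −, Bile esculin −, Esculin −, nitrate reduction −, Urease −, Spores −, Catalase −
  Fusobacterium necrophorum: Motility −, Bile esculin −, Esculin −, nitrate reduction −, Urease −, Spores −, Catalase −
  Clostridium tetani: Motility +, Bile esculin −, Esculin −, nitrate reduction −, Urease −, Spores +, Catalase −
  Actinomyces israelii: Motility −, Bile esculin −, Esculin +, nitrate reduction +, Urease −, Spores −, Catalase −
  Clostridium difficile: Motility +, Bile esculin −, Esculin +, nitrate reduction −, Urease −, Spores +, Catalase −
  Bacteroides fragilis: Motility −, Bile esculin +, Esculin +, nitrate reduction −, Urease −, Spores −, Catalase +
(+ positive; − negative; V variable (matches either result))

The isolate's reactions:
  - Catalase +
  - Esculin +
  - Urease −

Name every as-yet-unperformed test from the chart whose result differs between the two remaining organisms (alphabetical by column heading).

Bile esculin, nitrate reduction

Esculin +: excludes Peptostreptococcus anaerobius, Fusobacterium nucleatum, Fusobacterium necrophorum, Clostridium tetani — 6 left.
Catalase +: excludes Prevotella melaninogenica, Clostridium perfringens, Actinomyces israelii, Clostridium difficile — 2 left.
Urease −: all 2 remaining candidates are consistent.
Two candidates remain: Bacteroides fragilis and Cutibacterium acnes.
  Motility: − vs − — same for both, does not separate.
  Bile esculin: Bacteroides fragilis +, Cutibacterium acnes − — discriminates.
  nitrate reduction: Bacteroides fragilis −, Cutibacterium acnes + — discriminates.
  Spores: − vs − — same for both, does not separate.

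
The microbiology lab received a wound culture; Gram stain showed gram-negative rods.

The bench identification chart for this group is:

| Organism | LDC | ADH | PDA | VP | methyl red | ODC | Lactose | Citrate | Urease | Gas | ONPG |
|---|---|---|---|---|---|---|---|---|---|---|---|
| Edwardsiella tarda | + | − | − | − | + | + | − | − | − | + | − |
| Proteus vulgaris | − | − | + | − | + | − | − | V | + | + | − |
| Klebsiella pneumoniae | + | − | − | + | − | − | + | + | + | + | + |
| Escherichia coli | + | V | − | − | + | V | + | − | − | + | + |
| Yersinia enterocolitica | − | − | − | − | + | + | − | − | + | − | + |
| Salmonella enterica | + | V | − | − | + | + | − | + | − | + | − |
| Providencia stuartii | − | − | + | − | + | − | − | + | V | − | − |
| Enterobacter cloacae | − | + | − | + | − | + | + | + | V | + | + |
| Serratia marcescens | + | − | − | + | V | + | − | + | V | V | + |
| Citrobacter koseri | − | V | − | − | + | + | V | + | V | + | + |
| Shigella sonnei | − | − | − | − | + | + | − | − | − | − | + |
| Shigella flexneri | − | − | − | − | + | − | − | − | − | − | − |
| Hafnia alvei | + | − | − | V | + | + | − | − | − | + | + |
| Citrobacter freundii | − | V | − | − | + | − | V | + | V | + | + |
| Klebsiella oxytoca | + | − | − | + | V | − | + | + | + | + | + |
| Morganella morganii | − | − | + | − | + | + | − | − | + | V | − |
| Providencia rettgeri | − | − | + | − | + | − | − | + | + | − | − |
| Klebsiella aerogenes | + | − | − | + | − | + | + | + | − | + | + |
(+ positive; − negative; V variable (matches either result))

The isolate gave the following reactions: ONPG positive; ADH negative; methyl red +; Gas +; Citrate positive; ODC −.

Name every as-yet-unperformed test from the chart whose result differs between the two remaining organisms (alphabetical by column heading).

LDC, VP

methyl red +: excludes Klebsiella pneumoniae, Enterobacter cloacae, Klebsiella aerogenes — 15 left.
ADH −: all 15 remaining candidates are consistent.
ONPG +: excludes 7 organisms — 8 left.
ODC −: excludes 5 organisms — 3 left.
Gas +: all 3 remaining candidates are consistent.
Citrate +: excludes Escherichia coli — 2 left.
Two candidates remain: Citrobacter freundii and Klebsiella oxytoca.
  LDC: Citrobacter freundii −, Klebsiella oxytoca + — discriminates.
  PDA: − vs − — same for both, does not separate.
  VP: Citrobacter freundii −, Klebsiella oxytoca + — discriminates.
  Lactose: V vs + — variable for at least one, does not separate.
  Urease: V vs + — variable for at least one, does not separate.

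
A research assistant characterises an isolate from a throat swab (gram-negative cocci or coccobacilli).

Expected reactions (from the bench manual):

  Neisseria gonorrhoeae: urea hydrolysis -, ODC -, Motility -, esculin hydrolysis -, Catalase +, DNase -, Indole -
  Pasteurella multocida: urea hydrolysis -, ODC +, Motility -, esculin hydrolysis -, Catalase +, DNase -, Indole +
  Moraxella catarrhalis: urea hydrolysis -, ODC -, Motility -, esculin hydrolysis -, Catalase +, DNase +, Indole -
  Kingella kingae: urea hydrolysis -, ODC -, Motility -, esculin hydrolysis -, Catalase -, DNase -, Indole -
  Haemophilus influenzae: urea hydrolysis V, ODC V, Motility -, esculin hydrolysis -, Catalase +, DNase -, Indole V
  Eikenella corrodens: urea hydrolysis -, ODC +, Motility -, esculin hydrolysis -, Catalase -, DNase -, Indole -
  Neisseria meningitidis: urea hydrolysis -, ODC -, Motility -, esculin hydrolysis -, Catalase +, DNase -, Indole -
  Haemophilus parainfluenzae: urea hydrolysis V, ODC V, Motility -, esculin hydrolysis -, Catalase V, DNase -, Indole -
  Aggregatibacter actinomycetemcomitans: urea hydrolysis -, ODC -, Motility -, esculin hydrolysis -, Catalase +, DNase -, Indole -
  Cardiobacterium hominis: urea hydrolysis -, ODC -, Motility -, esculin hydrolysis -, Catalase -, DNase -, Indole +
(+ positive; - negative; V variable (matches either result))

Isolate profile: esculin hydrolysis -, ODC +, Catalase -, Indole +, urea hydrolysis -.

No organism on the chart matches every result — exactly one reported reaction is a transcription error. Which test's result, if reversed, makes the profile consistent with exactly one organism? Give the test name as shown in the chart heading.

As reported, no row in the chart matches all 5 reactions.
Reversing urea hydrolysis → still no organism matches.
Reversing esculin hydrolysis → still no organism matches.
Reversing Catalase → 2 organisms match (not unique).
Reversing ODC (to -) → unique match: Cardiobacterium hominis.
Reversing Indole → 2 organisms match (not unique).

ODC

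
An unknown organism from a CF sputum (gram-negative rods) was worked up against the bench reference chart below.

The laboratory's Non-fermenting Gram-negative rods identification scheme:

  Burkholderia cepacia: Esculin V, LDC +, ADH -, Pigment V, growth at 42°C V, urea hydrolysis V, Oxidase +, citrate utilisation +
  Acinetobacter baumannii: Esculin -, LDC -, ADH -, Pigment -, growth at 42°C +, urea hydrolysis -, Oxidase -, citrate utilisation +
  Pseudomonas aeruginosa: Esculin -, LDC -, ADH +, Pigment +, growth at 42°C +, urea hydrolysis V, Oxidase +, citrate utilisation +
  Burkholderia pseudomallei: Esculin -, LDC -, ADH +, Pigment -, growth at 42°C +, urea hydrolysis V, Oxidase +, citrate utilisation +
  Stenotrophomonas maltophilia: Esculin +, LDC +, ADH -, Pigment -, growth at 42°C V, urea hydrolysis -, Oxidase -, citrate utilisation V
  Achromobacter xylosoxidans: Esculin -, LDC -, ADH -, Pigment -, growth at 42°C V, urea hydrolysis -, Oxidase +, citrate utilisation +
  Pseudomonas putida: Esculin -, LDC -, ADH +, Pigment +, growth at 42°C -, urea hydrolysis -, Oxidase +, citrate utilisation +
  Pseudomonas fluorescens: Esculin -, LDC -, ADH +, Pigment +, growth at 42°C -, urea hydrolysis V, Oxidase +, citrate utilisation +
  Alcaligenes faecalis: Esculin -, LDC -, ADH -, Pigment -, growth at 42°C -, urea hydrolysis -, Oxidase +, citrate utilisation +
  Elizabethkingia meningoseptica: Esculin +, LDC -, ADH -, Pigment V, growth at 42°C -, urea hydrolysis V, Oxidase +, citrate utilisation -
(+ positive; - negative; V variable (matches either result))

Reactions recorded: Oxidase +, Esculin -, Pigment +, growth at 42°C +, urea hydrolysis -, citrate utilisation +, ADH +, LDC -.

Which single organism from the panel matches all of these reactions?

urea hydrolysis -: all 10 remaining candidates are consistent.
ADH +: excludes 6 organisms — 4 left.
LDC -: all 4 remaining candidates are consistent.
Esculin -: all 4 remaining candidates are consistent.
Oxidase +: all 4 remaining candidates are consistent.
growth at 42°C +: excludes Pseudomonas putida, Pseudomonas fluorescens — 2 left.
Pigment +: excludes Burkholderia pseudomallei — 1 left.
citrate utilisation +: the one remaining candidate is consistent.

Pseudomonas aeruginosa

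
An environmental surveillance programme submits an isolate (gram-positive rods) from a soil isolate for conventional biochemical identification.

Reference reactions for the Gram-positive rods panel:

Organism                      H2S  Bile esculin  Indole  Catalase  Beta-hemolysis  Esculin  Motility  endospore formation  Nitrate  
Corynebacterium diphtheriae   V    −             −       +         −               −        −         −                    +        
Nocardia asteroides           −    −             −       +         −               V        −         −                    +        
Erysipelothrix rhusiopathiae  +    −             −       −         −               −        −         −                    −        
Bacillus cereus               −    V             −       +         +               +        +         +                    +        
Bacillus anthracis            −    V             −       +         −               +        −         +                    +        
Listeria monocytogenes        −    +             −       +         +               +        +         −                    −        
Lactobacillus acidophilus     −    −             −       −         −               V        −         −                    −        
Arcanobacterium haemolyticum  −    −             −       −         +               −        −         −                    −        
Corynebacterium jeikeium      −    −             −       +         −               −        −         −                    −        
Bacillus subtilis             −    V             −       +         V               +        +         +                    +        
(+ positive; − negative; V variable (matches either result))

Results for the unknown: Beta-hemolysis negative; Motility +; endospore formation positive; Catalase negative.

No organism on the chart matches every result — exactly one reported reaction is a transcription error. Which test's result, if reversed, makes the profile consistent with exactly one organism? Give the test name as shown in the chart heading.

As reported, no row in the chart matches all 4 reactions.
Reversing Motility → still no organism matches.
Reversing endospore formation → still no organism matches.
Reversing Catalase (to +) → unique match: Bacillus subtilis.
Reversing Beta-hemolysis → still no organism matches.

Catalase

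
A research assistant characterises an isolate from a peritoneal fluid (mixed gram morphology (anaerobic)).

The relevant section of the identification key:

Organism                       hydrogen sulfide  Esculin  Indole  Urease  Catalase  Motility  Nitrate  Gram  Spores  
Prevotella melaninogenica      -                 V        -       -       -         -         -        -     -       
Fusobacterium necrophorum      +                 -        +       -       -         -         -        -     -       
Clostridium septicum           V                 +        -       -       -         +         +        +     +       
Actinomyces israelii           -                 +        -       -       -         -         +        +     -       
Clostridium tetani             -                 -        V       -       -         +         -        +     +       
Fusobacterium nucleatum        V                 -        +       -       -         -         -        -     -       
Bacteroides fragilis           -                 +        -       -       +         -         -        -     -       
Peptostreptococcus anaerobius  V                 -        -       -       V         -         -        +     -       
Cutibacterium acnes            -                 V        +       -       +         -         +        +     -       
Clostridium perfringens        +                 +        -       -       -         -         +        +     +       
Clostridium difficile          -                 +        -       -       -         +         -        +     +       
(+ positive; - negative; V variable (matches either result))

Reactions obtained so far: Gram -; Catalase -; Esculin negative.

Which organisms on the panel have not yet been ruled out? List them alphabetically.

Fusobacterium necrophorum, Fusobacterium nucleatum, Prevotella melaninogenica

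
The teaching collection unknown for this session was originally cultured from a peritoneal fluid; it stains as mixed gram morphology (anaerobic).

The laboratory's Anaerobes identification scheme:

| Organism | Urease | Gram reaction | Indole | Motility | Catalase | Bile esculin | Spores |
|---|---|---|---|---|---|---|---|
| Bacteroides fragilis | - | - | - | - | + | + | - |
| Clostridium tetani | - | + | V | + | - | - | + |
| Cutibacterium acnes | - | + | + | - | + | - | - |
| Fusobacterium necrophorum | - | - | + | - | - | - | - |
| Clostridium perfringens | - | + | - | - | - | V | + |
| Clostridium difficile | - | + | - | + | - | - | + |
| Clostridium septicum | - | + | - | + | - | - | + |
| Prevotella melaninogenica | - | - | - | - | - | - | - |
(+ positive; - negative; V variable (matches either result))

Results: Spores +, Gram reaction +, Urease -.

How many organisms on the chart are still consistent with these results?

Urease -: all 8 remaining candidates are consistent.
Spores +: excludes Bacteroides fragilis, Cutibacterium acnes, Fusobacterium necrophorum, Prevotella melaninogenica — 4 left.
Gram reaction +: all 4 remaining candidates are consistent.
Still consistent: Clostridium difficile, Clostridium perfringens, Clostridium septicum, Clostridium tetani.

4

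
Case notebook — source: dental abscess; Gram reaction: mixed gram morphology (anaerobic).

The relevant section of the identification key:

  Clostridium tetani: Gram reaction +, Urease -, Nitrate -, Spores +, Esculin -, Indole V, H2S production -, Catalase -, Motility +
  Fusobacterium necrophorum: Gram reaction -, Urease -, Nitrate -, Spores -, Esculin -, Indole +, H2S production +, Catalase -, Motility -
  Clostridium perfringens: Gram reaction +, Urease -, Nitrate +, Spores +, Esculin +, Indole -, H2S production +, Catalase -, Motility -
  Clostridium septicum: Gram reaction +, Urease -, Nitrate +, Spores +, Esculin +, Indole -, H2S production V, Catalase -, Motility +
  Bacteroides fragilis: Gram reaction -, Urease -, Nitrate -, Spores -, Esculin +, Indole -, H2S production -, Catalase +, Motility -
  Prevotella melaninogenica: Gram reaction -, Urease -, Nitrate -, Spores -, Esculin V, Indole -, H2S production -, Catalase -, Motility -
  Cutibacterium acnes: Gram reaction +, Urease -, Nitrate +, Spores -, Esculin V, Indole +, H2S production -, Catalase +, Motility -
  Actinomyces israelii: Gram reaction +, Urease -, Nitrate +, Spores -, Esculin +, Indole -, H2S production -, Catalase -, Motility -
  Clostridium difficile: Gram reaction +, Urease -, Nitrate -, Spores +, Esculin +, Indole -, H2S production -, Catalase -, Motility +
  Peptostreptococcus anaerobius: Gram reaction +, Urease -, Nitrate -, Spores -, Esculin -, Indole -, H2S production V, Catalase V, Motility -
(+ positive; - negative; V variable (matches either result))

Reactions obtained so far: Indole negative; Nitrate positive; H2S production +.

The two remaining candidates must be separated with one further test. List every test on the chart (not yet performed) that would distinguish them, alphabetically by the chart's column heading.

Motility

H2S production +: excludes 6 organisms — 4 left.
Indole -: excludes Fusobacterium necrophorum — 3 left.
Nitrate +: excludes Peptostreptococcus anaerobius — 2 left.
Two candidates remain: Clostridium perfringens and Clostridium septicum.
  Gram reaction: + vs + — same for both, does not separate.
  Urease: - vs - — same for both, does not separate.
  Spores: + vs + — same for both, does not separate.
  Esculin: + vs + — same for both, does not separate.
  Catalase: - vs - — same for both, does not separate.
  Motility: Clostridium perfringens -, Clostridium septicum + — discriminates.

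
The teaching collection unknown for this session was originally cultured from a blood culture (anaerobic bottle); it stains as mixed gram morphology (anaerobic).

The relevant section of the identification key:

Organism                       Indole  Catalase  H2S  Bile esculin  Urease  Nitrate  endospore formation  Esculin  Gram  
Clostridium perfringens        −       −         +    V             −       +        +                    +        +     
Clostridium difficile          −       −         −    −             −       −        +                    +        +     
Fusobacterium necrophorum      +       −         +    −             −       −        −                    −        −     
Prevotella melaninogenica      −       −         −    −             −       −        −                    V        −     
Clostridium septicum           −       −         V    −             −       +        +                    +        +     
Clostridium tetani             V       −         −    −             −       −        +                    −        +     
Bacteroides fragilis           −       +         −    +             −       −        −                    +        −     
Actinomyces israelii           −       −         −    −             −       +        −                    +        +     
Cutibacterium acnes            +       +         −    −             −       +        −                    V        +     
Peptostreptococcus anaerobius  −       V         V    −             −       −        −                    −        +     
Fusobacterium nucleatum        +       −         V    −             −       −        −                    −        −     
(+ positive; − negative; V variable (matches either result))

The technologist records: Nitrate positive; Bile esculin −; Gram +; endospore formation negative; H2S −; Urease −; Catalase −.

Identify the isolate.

Actinomyces israelii

Urease −: all 11 remaining candidates are consistent.
endospore formation −: excludes Clostridium perfringens, Clostridium difficile, Clostridium septicum, Clostridium tetani — 7 left.
Gram +: excludes Fusobacterium necrophorum, Prevotella melaninogenica, Bacteroides fragilis, Fusobacterium nucleatum — 3 left.
Catalase −: excludes Cutibacterium acnes — 2 left.
Nitrate +: excludes Peptostreptococcus anaerobius — 1 left.
H2S −: the one remaining candidate is consistent.
Bile esculin −: the one remaining candidate is consistent.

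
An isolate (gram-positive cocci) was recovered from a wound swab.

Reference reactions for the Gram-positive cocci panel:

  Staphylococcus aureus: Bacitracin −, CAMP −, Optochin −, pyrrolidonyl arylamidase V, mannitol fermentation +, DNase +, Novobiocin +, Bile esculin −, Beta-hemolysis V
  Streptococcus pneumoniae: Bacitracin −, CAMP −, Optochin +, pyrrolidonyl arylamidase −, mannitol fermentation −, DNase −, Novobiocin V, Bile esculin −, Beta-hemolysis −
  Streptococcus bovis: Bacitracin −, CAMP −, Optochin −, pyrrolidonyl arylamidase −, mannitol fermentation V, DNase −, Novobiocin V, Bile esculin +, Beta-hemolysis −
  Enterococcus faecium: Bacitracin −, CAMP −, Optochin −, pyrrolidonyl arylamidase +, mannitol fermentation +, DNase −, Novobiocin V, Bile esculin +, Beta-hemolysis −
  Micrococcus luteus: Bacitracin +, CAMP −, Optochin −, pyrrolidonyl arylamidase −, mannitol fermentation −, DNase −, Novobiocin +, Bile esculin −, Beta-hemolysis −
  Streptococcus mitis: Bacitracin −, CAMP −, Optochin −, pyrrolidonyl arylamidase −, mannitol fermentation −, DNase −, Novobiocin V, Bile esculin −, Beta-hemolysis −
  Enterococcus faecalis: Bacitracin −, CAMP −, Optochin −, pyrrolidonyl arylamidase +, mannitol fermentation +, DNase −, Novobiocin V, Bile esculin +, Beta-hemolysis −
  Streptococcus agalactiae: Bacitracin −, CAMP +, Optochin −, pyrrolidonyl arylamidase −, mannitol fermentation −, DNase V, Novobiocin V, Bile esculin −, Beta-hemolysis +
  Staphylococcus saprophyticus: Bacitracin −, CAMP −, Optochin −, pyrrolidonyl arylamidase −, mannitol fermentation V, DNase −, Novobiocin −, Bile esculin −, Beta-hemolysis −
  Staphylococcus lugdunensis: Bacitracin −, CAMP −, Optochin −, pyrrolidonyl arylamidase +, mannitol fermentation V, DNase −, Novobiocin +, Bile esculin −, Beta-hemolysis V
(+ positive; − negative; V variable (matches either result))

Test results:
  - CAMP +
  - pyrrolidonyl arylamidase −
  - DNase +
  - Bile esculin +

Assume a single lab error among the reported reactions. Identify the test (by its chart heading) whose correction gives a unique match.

Bile esculin

As reported, no row in the chart matches all 4 reactions.
Reversing DNase → still no organism matches.
Reversing CAMP → still no organism matches.
Reversing pyrrolidonyl arylamidase → still no organism matches.
Reversing Bile esculin (to −) → unique match: Streptococcus agalactiae.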